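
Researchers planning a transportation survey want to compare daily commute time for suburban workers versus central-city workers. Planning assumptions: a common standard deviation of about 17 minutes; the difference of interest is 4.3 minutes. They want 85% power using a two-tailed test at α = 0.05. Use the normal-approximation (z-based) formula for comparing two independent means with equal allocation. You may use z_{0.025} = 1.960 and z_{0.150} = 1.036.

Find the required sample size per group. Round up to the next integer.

n = 281 per group

n = (z_{α/2} + z_β)² · (σ₁² + σ₂²) / δ²
  = (1.960 + 1.036)² · (2·17² = 578) / 4.3²
  = 8.9760 · 578 / 18.49
  = 280.59
Round up → n = 281 per group.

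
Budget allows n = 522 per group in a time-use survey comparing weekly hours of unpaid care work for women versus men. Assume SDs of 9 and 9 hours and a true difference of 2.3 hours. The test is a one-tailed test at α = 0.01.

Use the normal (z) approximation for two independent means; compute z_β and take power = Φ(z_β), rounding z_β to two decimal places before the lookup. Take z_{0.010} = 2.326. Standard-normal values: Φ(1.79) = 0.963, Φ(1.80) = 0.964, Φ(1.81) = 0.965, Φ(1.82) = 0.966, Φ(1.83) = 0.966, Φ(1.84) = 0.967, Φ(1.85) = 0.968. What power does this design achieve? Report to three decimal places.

z_β = δ·√(n/(σ₁²+σ₂²)) − z_α
    = 2.3 · √(522/162) − 2.326
    = 2.3 · 1.79505 − 2.326
    = 4.1286 − 2.326 = 1.8026 → 1.80
Power = Φ(1.80) = 0.964.

Power ≈ 0.964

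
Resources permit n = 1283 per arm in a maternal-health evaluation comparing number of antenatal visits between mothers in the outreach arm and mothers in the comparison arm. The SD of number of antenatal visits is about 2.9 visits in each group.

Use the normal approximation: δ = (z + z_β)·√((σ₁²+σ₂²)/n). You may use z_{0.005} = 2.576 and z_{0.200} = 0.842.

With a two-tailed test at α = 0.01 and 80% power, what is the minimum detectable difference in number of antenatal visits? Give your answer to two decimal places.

Minimum detectable difference ≈ 0.39 visits

δ = (z_{α/2} + z_β) · √((σ₁²+σ₂²)/n)
  = (2.576 + 0.842) · √(16.82/1283)
  = 3.418 · √0.01311
  = 3.418 · 0.1145
  = 0.3914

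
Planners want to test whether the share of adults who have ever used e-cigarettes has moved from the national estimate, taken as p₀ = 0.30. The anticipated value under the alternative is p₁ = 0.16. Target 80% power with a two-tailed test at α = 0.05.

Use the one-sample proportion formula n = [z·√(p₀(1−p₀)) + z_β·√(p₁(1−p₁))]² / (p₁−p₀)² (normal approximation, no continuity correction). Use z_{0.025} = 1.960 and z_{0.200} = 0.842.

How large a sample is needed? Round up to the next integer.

n = 75

n = [z_{α/2}·√(p₀q₀) + z_β·√(p₁q₁)]² / (p₁ − p₀)²
  = [1.960·√(0.30·0.70) + 0.842·√(0.16·0.84)]² / (-0.14)²
  = [1.960·0.4583 + 0.842·0.3666]² / 0.0196
  = [1.2069]² / 0.0196
  = 74.31
Round up → n = 75.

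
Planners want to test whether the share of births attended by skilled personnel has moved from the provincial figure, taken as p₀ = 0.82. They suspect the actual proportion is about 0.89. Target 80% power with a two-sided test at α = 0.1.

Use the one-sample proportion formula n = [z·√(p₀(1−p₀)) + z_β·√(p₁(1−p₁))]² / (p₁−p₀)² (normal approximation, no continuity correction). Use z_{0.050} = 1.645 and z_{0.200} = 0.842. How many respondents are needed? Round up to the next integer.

n = [z_{α/2}·√(p₀q₀) + z_β·√(p₁q₁)]² / (p₁ − p₀)²
  = [1.645·√(0.82·0.18) + 0.842·√(0.89·0.11)]² / (0.07)²
  = [1.645·0.3842 + 0.842·0.3129]² / 0.0049
  = [0.8954]² / 0.0049
  = 163.64
Round up → n = 164.

n = 164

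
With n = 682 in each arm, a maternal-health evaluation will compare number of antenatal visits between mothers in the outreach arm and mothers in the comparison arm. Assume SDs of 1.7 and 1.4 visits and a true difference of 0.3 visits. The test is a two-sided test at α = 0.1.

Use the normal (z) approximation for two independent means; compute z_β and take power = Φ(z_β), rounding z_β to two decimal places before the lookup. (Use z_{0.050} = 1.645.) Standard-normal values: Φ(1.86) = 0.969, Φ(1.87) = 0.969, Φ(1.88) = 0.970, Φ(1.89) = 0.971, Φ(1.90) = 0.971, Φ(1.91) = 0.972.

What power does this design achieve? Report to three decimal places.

z_β = δ·√(n/(σ₁²+σ₂²)) − z_{α/2}
    = 0.3 · √(682/4.85) − 1.645
    = 0.3 · 11.85827 − 1.645
    = 3.5575 − 1.645 = 1.9125 → 1.91
Power = Φ(1.91) = 0.972.

Power ≈ 0.972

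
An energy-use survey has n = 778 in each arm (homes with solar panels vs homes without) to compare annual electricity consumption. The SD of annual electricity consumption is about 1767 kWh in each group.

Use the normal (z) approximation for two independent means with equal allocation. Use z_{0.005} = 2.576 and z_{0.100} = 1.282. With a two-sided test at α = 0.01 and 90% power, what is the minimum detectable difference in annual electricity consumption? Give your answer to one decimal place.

Minimum detectable difference ≈ 345.6 kWh

δ = (z_{α/2} + z_β) · √((σ₁²+σ₂²)/n)
  = (2.576 + 1.282) · √(6244578/778)
  = 3.858 · √8026.4
  = 3.858 · 89.5905
  = 345.6400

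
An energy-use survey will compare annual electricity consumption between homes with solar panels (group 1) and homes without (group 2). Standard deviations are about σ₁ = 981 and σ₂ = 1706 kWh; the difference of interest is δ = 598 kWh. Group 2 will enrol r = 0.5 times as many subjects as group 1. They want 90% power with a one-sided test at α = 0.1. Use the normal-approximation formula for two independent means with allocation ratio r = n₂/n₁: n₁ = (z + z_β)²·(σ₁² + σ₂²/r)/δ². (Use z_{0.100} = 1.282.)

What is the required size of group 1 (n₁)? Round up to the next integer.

n₁ = 125

n₁ = (z_α + z_β)² · (σ₁² + σ₂²/r) / δ²
   = (1.282 + 1.282)² · (981² + 1706²/0.5) / 598²
   = 6.5741 · (962361 + 5820872) / 357604
   = 6.5741 · 6783233 / 357604
   = 124.70
Round up → n₁ = 125; n₂ = r·n₁ = 0.5 × 125 = 63.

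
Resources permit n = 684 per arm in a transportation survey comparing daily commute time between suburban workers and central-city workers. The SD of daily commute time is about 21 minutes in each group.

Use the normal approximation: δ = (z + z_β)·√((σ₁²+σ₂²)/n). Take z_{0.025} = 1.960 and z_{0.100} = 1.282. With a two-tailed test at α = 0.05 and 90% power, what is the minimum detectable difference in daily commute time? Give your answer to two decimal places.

δ = (z_{α/2} + z_β) · √((σ₁²+σ₂²)/n)
  = (1.960 + 1.282) · √(882/684)
  = 3.242 · √1.2895
  = 3.242 · 1.1355
  = 3.6815

Minimum detectable difference ≈ 3.68 minutes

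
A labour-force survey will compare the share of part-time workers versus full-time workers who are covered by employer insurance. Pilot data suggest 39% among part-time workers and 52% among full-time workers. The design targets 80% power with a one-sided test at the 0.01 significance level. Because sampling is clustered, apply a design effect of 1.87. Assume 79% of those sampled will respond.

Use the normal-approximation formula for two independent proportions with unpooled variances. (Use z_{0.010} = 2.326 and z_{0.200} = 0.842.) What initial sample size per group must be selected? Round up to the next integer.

n = 686 per group

n = (z_α + z_β)² · [p₁(1−p₁) + p₂(1−p₂)] / (p₁ − p₂)²
  = (2.326 + 0.842)² · (0.39·0.61 + 0.52·0.48) / (-0.13)²
  = (3.168)² · (0.2379 + 0.2496) / 0.0169
  = 10.0362 · 0.4875 / 0.0169
  = 289.51
Design effect: 1.87 × 289.51 = 541.38.
Adjust for 79% response: 541.38 / 0.79 = 685.29.
Round up → n = 686 per group.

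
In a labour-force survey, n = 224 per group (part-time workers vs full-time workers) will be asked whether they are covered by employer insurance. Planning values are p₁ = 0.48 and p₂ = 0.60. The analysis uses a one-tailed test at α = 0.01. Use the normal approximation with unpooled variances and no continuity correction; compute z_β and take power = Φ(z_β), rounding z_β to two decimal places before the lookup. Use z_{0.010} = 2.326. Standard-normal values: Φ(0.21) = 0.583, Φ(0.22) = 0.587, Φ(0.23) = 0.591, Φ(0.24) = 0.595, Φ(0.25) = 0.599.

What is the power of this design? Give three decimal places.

z_β = |p₁−p₂|·√(n/[p₁q₁+p₂q₂]) − z_α
    = 0.12 · √(224/0.4896) − 2.326
    = 0.12 · 21.3896 − 2.326
    = 2.5668 − 2.326 = 0.2408 → 0.24
Power = Φ(0.24) = 0.595.

Power ≈ 0.595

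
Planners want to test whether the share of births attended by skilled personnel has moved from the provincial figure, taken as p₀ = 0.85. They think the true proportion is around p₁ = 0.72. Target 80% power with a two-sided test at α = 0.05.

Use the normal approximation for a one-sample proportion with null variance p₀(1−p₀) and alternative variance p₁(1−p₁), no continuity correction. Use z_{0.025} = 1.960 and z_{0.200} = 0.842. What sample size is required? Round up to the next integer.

n = [z_{α/2}·√(p₀q₀) + z_β·√(p₁q₁)]² / (p₁ − p₀)²
  = [1.960·√(0.85·0.15) + 0.842·√(0.72·0.28)]² / (-0.13)²
  = [1.960·0.3571 + 0.842·0.4490]² / 0.0169
  = [1.0779]² / 0.0169
  = 68.75
Round up → n = 69.

n = 69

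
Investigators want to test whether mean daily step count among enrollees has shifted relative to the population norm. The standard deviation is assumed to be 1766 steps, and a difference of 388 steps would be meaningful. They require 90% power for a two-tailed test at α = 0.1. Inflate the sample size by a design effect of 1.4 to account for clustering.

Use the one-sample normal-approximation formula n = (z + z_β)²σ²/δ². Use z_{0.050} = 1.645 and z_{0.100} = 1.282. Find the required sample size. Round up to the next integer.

n = (z_{α/2} + z_β)² · σ² / δ²
  = (1.645 + 1.282)² · 1766² / 388²
  = 8.5673 · 3118756 / 150544
  = 177.49
Design effect: 1.4 × 177.49 = 248.48.
Round up → n = 249.

n = 249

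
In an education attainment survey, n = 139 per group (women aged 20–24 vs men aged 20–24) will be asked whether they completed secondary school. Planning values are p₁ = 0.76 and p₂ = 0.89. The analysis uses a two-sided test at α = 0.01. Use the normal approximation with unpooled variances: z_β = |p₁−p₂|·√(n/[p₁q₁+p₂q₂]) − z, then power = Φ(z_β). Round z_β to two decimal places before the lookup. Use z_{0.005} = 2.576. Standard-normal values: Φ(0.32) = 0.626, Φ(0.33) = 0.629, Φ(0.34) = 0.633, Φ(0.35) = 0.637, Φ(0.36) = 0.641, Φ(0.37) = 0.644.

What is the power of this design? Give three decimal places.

Power ≈ 0.626

z_β = |p₁−p₂|·√(n/[p₁q₁+p₂q₂]) − z_{α/2}
    = 0.13 · √(139/0.2803) − 2.576
    = 0.13 · 22.2688 − 2.576
    = 2.8949 − 2.576 = 0.3189 → 0.32
Power = Φ(0.32) = 0.626.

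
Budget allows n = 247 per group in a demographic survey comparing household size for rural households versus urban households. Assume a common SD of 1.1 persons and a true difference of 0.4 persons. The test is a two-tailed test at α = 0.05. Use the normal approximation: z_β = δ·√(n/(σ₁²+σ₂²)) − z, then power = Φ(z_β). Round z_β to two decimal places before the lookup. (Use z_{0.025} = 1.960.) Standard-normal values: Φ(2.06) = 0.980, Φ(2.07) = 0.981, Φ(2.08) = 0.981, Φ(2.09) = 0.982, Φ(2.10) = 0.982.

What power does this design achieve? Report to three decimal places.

Power ≈ 0.981

z_β = δ·√(n/(σ₁²+σ₂²)) − z_{α/2}
    = 0.4 · √(247/2.42) − 1.960
    = 0.4 · 10.10278 − 1.960
    = 4.0411 − 1.960 = 2.0811 → 2.08
Power = Φ(2.08) = 0.981.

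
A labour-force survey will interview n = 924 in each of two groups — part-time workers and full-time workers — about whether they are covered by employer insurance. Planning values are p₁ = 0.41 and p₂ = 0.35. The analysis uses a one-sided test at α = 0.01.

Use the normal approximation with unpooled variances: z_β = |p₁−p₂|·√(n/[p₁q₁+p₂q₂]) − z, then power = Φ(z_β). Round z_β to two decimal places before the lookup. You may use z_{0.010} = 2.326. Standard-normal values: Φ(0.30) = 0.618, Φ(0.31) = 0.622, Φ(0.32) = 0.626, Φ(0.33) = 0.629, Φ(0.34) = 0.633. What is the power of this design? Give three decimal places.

Power ≈ 0.633

z_β = |p₁−p₂|·√(n/[p₁q₁+p₂q₂]) − z_α
    = 0.06 · √(924/0.4694) − 2.326
    = 0.06 · 44.3674 − 2.326
    = 2.6620 − 2.326 = 0.3360 → 0.34
Power = Φ(0.34) = 0.633.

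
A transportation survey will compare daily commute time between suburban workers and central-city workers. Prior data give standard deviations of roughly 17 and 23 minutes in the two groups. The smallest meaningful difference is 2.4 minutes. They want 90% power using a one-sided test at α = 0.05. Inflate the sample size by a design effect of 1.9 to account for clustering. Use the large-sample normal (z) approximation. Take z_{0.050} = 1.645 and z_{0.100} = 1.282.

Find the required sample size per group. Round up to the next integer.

n = 2312 per group

n = (z_α + z_β)² · (σ₁² + σ₂²) / δ²
  = (1.645 + 1.282)² · (17² + 23² = 818) / 2.4²
  = 8.5673 · 818 / 5.76
  = 1216.68
Design effect: 1.9 × 1216.68 = 2311.69.
Round up → n = 2312 per group.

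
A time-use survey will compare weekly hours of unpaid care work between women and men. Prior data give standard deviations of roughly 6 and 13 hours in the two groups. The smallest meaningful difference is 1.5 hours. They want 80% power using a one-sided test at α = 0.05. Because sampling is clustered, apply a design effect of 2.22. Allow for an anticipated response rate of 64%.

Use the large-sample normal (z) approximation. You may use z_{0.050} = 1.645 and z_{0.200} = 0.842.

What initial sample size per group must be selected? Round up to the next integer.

n = (z_α + z_β)² · (σ₁² + σ₂²) / δ²
  = (1.645 + 0.842)² · (6² + 13² = 205) / 1.5²
  = 6.1852 · 205 / 2.25
  = 563.54
Design effect: 2.22 × 563.54 = 1251.05.
Adjust for 64% response: 1251.05 / 0.64 = 1954.77.
Round up → n = 1955 per group.

n = 1955 per group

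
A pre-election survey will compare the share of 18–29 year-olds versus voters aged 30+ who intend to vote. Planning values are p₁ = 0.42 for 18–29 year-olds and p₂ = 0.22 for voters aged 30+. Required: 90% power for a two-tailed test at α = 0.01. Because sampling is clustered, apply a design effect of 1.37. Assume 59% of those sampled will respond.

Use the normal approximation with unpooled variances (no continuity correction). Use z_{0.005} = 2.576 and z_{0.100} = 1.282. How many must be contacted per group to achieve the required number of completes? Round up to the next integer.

n = 359 per group

n = (z_{α/2} + z_β)² · [p₁(1−p₁) + p₂(1−p₂)] / (p₁ − p₂)²
  = (2.576 + 1.282)² · (0.42·0.58 + 0.22·0.78) / (0.20)²
  = (3.858)² · (0.2436 + 0.1716) / 0.0400
  = 14.8842 · 0.4152 / 0.0400
  = 154.50
Design effect: 1.37 × 154.50 = 211.66.
Adjust for 59% response: 211.66 / 0.59 = 358.75.
Round up → n = 359 per group.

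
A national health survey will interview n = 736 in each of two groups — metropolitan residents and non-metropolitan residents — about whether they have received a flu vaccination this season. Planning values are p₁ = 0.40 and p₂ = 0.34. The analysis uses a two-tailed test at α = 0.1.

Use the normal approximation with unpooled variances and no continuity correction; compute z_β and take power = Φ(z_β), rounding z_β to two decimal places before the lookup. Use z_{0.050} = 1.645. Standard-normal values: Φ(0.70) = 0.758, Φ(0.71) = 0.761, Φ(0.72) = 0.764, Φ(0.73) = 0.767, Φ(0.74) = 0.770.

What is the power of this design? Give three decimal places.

z_β = |p₁−p₂|·√(n/[p₁q₁+p₂q₂]) − z_{α/2}
    = 0.06 · √(736/0.4644) − 1.645
    = 0.06 · 39.8101 − 1.645
    = 2.3886 − 1.645 = 0.7436 → 0.74
Power = Φ(0.74) = 0.770.

Power ≈ 0.770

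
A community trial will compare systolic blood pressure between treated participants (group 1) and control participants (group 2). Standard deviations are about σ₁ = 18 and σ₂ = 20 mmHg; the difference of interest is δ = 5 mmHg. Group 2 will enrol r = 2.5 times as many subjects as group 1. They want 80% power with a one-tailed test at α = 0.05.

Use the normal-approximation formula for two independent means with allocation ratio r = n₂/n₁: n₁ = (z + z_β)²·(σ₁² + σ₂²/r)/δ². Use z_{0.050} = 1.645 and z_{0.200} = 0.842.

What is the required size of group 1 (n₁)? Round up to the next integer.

n₁ = 120

n₁ = (z_α + z_β)² · (σ₁² + σ₂²/r) / δ²
   = (1.645 + 0.842)² · (18² + 20²/2.5) / 5²
   = 6.1852 · (324 + 160) / 25
   = 6.1852 · 484 / 25
   = 119.74
Round up → n₁ = 120; n₂ = r·n₁ = 2.5 × 120 = 300.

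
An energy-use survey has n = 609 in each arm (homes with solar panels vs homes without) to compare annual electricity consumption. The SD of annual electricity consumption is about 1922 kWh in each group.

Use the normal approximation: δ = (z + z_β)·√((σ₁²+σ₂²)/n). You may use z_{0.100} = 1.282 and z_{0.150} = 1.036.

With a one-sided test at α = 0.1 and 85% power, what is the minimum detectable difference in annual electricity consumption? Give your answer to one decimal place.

Minimum detectable difference ≈ 255.3 kWh

δ = (z_α + z_β) · √((σ₁²+σ₂²)/n)
  = (1.282 + 1.036) · √(7388168/609)
  = 2.318 · √12131.6
  = 2.318 · 110.1437
  = 255.3131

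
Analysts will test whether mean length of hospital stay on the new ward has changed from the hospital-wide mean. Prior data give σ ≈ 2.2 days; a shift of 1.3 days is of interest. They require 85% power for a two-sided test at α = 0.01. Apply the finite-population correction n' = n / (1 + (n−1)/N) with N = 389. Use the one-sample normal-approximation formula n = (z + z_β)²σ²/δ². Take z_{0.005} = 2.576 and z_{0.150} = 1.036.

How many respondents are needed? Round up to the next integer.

n = (z_{α/2} + z_β)² · σ² / δ²
  = (2.576 + 1.036)² · 2.2² / 1.3²
  = 13.0465 · 4.84 / 1.69
  = 37.36
Finite-population correction (N = 389): 37.36 / (1 + (37.36 − 1)/389) = 34.17.
Round up → n = 35.

n = 35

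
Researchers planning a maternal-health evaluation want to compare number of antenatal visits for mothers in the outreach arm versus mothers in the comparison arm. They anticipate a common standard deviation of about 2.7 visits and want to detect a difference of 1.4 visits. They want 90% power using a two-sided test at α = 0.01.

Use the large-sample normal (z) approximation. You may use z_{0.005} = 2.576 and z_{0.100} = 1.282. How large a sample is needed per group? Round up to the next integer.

n = (z_{α/2} + z_β)² · (σ₁² + σ₂²) / δ²
  = (2.576 + 1.282)² · (2·2.7² = 14.58) / 1.4²
  = 14.8842 · 14.58 / 1.96
  = 110.72
Round up → n = 111 per group.

n = 111 per group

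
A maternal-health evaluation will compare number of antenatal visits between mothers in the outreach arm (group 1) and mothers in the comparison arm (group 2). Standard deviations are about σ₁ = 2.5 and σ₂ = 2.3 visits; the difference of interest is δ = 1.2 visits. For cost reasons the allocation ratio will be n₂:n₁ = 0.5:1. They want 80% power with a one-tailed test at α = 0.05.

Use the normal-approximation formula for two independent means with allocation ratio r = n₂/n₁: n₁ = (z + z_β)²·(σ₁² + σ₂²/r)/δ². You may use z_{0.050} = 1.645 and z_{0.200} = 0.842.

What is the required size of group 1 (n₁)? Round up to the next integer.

n₁ = (z_α + z_β)² · (σ₁² + σ₂²/r) / δ²
   = (1.645 + 0.842)² · (2.5² + 2.3²/0.5) / 1.2²
   = 6.1852 · (6.25 + 10.58) / 1.44
   = 6.1852 · 16.83 / 1.44
   = 72.29
Round up → n₁ = 73; n₂ = r·n₁ = 0.5 × 73 = 37.

n₁ = 73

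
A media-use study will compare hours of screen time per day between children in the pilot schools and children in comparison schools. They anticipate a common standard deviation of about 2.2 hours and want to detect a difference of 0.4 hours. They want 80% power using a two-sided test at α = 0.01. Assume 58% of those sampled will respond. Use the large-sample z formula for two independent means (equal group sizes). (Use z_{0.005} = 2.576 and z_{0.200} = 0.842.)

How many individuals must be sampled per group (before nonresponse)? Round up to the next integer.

n = (z_{α/2} + z_β)² · (σ₁² + σ₂²) / δ²
  = (2.576 + 0.842)² · (2·2.2² = 9.68) / 0.4²
  = 11.6827 · 9.68 / 0.16
  = 706.80
Adjust for 58% response: 706.80 / 0.58 = 1218.63.
Round up → n = 1219 per group.

n = 1219 per group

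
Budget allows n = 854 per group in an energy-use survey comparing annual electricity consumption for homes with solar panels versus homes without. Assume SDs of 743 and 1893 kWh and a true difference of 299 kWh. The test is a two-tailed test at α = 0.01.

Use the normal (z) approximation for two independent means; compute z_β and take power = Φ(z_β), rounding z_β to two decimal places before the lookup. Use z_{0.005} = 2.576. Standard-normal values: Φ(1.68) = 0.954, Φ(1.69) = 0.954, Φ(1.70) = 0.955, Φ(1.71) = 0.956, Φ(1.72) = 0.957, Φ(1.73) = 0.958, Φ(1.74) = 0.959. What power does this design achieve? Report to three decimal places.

z_β = δ·√(n/(σ₁²+σ₂²)) − z_{α/2}
    = 299 · √(854/4135498) − 2.576
    = 299 · 0.01437 − 2.576
    = 4.2967 − 2.576 = 1.7207 → 1.72
Power = Φ(1.72) = 0.957.

Power ≈ 0.957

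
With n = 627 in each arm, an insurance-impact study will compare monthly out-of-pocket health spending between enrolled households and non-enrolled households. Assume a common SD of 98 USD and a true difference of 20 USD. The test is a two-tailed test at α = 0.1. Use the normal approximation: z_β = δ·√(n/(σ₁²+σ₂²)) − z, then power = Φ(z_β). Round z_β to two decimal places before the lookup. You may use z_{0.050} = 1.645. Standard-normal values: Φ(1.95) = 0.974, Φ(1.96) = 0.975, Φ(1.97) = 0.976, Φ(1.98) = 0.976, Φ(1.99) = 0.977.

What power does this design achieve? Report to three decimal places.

z_β = δ·√(n/(σ₁²+σ₂²)) − z_{α/2}
    = 20 · √(627/19208) − 1.645
    = 20 · 0.18067 − 1.645
    = 3.6135 − 1.645 = 1.9685 → 1.97
Power = Φ(1.97) = 0.976.

Power ≈ 0.976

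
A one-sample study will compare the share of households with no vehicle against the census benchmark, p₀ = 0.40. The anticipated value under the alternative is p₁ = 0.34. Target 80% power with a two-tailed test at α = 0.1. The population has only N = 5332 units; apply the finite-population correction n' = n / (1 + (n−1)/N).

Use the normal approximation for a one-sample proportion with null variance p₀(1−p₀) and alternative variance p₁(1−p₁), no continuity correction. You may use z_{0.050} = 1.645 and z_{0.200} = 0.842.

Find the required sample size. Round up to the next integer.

n = 375

n = [z_{α/2}·√(p₀q₀) + z_β·√(p₁q₁)]² / (p₁ − p₀)²
  = [1.645·√(0.40·0.60) + 0.842·√(0.34·0.66)]² / (-0.06)²
  = [1.645·0.4899 + 0.842·0.4737]² / 0.0036
  = [1.2047]² / 0.0036
  = 403.17
Finite-population correction (N = 5332): 403.17 / (1 + (403.17 − 1)/5332) = 374.89.
Round up → n = 375.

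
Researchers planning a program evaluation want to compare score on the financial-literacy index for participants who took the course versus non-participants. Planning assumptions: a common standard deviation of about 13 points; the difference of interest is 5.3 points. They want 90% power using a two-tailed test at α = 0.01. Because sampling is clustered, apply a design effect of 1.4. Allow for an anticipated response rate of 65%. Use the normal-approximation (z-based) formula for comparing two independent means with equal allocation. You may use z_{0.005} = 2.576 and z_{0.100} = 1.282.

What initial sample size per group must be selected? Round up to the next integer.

n = (z_{α/2} + z_β)² · (σ₁² + σ₂²) / δ²
  = (2.576 + 1.282)² · (2·13² = 338) / 5.3²
  = 14.8842 · 338 / 28.09
  = 179.10
Design effect: 1.4 × 179.10 = 250.74.
Adjust for 65% response: 250.74 / 0.65 = 385.75.
Round up → n = 386 per group.

n = 386 per group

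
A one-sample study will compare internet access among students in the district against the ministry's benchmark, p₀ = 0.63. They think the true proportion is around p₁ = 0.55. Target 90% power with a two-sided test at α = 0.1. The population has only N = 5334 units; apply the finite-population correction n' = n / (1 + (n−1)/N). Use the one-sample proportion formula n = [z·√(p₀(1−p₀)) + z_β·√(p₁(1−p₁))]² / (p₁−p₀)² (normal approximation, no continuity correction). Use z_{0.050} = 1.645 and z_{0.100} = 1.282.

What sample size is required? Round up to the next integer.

n = [z_{α/2}·√(p₀q₀) + z_β·√(p₁q₁)]² / (p₁ − p₀)²
  = [1.645·√(0.63·0.37) + 1.282·√(0.55·0.45)]² / (-0.08)²
  = [1.645·0.4828 + 1.282·0.4975]² / 0.0064
  = [1.4320]² / 0.0064
  = 320.41
Finite-population correction (N = 5334): 320.41 / (1 + (320.41 − 1)/5334) = 302.31.
Round up → n = 303.

n = 303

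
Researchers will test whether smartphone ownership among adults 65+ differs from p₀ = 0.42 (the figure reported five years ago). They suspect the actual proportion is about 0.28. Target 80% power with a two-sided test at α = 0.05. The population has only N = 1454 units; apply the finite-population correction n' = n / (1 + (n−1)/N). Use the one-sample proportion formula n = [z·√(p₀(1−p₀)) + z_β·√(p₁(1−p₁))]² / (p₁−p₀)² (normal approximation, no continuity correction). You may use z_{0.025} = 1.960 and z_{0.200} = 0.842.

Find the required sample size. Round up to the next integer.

n = [z_{α/2}·√(p₀q₀) + z_β·√(p₁q₁)]² / (p₁ − p₀)²
  = [1.960·√(0.42·0.58) + 0.842·√(0.28·0.72)]² / (-0.14)²
  = [1.960·0.4936 + 0.842·0.4490]² / 0.0196
  = [1.3454]² / 0.0196
  = 92.36
Finite-population correction (N = 1454): 92.36 / (1 + (92.36 − 1)/1454) = 86.90.
Round up → n = 87.

n = 87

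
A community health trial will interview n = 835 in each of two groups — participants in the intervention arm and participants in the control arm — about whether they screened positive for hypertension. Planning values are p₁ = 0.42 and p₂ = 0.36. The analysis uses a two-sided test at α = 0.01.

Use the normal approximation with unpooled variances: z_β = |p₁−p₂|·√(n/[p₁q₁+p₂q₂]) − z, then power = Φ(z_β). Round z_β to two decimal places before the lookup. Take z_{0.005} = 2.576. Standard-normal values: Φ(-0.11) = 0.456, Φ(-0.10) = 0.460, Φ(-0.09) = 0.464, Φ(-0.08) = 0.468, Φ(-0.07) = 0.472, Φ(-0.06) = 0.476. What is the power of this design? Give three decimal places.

z_β = |p₁−p₂|·√(n/[p₁q₁+p₂q₂]) − z_{α/2}
    = 0.06 · √(835/0.4740) − 2.576
    = 0.06 · 41.9715 − 2.576
    = 2.5183 − 2.576 = -0.0577 → -0.06
Power = Φ(-0.06) = 0.476.

Power ≈ 0.476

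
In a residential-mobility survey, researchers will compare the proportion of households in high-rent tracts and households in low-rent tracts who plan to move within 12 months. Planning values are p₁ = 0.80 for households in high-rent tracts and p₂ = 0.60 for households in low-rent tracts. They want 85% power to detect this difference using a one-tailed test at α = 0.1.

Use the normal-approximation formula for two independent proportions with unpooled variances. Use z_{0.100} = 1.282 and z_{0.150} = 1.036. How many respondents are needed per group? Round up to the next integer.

n = (z_α + z_β)² · [p₁(1−p₁) + p₂(1−p₂)] / (p₁ − p₂)²
  = (1.282 + 1.036)² · (0.80·0.20 + 0.60·0.40) / (0.20)²
  = (2.318)² · (0.1600 + 0.2400) / 0.0400
  = 5.3731 · 0.4000 / 0.0400
  = 53.73
Round up → n = 54 per group.

n = 54 per group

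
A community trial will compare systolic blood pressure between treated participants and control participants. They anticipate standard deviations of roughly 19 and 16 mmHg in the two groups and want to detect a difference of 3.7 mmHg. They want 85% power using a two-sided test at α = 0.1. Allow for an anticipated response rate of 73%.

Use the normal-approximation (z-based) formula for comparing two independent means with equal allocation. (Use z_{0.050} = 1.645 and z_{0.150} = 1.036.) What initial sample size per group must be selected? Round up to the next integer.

n = (z_{α/2} + z_β)² · (σ₁² + σ₂²) / δ²
  = (1.645 + 1.036)² · (19² + 16² = 617) / 3.7²
  = 7.1878 · 617 / 13.69
  = 323.95
Adjust for 73% response: 323.95 / 0.73 = 443.76.
Round up → n = 444 per group.

n = 444 per group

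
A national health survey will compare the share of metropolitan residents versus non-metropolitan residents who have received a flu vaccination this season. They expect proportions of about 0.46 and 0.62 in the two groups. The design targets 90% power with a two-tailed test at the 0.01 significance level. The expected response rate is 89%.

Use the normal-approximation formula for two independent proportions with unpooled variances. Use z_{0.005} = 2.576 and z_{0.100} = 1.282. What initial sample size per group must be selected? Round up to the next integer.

n = 317 per group

n = (z_{α/2} + z_β)² · [p₁(1−p₁) + p₂(1−p₂)] / (p₁ − p₂)²
  = (2.576 + 1.282)² · (0.46·0.54 + 0.62·0.38) / (-0.16)²
  = (3.858)² · (0.2484 + 0.2356) / 0.0256
  = 14.8842 · 0.4840 / 0.0256
  = 281.40
Adjust for 89% response: 281.40 / 0.89 = 316.18.
Round up → n = 317 per group.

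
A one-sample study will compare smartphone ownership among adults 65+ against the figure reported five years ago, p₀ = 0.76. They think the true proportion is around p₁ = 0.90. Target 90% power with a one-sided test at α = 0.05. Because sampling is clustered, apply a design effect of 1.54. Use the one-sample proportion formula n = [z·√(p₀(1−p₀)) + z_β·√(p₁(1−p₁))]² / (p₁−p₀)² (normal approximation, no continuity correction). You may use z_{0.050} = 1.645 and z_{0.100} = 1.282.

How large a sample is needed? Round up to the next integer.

n = 93

n = [z_α·√(p₀q₀) + z_β·√(p₁q₁)]² / (p₁ − p₀)²
  = [1.645·√(0.76·0.24) + 1.282·√(0.90·0.10)]² / (0.14)²
  = [1.645·0.4271 + 1.282·0.3000]² / 0.0196
  = [1.0872]² / 0.0196
  = 60.30
Design effect: 1.54 × 60.30 = 92.86.
Round up → n = 93.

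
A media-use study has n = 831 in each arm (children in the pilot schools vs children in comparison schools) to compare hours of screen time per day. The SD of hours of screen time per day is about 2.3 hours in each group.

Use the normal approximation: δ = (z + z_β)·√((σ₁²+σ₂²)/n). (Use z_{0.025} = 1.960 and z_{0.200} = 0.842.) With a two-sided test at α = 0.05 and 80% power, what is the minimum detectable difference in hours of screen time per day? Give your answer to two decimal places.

Minimum detectable difference ≈ 0.32 hours

δ = (z_{α/2} + z_β) · √((σ₁²+σ₂²)/n)
  = (1.960 + 0.842) · √(10.58/831)
  = 2.802 · √0.01273
  = 2.802 · 0.1128
  = 0.3162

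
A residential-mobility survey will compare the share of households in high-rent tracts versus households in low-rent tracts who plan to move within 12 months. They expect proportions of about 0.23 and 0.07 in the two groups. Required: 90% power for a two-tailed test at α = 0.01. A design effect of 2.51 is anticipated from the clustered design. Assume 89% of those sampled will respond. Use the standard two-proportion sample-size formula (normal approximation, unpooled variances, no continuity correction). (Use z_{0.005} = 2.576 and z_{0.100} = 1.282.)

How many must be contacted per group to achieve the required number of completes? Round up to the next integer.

n = (z_{α/2} + z_β)² · [p₁(1−p₁) + p₂(1−p₂)] / (p₁ − p₂)²
  = (2.576 + 1.282)² · (0.23·0.77 + 0.07·0.93) / (0.16)²
  = (3.858)² · (0.1771 + 0.0651) / 0.0256
  = 14.8842 · 0.2422 / 0.0256
  = 140.82
Design effect: 2.51 × 140.82 = 353.45.
Adjust for 89% response: 353.45 / 0.89 = 397.14.
Round up → n = 398 per group.

n = 398 per group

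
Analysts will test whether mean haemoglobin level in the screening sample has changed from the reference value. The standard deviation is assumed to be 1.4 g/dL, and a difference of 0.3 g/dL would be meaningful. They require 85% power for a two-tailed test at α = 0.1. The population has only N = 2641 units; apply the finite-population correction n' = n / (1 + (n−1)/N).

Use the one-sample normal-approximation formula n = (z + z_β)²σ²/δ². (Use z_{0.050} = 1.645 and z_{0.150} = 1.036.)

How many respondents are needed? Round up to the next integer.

n = 148

n = (z_{α/2} + z_β)² · σ² / δ²
  = (1.645 + 1.036)² · 1.4² / 0.3²
  = 7.1878 · 1.96 / 0.09
  = 156.53
Finite-population correction (N = 2641): 156.53 / (1 + (156.53 − 1)/2641) = 147.83.
Round up → n = 148.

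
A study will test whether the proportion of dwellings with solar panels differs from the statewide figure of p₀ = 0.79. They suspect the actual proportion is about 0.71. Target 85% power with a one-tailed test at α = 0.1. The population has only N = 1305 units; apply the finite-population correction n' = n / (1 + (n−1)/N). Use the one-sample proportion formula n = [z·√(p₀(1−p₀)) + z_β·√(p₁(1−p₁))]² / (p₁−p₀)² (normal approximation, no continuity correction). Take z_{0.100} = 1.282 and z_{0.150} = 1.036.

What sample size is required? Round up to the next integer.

n = [z_α·√(p₀q₀) + z_β·√(p₁q₁)]² / (p₁ − p₀)²
  = [1.282·√(0.79·0.21) + 1.036·√(0.71·0.29)]² / (-0.08)²
  = [1.282·0.4073 + 1.036·0.4538]² / 0.0064
  = [0.9923]² / 0.0064
  = 153.84
Finite-population correction (N = 1305): 153.84 / (1 + (153.84 − 1)/1305) = 137.71.
Round up → n = 138.

n = 138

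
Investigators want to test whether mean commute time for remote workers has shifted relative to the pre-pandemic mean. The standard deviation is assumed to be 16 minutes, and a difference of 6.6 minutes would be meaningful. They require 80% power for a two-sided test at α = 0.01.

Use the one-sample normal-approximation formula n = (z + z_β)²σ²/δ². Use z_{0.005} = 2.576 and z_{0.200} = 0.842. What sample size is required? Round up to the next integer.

n = 69

n = (z_{α/2} + z_β)² · σ² / δ²
  = (2.576 + 0.842)² · 16² / 6.6²
  = 11.6827 · 256 / 43.56
  = 68.66
Round up → n = 69.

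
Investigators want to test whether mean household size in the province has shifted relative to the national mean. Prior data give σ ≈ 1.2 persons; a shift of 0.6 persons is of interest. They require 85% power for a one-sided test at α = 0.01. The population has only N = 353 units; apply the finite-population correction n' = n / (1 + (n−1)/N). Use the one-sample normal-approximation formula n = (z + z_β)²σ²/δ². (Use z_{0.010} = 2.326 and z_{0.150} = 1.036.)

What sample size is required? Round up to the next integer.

n = 41

n = (z_α + z_β)² · σ² / δ²
  = (2.326 + 1.036)² · 1.2² / 0.6²
  = 11.3030 · 1.44 / 0.36
  = 45.21
Finite-population correction (N = 353): 45.21 / (1 + (45.21 − 1)/353) = 40.18.
Round up → n = 41.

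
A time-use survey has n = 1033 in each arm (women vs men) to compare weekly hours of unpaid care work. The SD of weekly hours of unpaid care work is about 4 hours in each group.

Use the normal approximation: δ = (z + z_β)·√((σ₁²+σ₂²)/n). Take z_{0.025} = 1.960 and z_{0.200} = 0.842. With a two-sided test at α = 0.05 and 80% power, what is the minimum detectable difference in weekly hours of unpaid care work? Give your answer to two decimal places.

Minimum detectable difference ≈ 0.49 hours

δ = (z_{α/2} + z_β) · √((σ₁²+σ₂²)/n)
  = (1.960 + 0.842) · √(32/1033)
  = 2.802 · √0.03098
  = 2.802 · 0.1760
  = 0.4932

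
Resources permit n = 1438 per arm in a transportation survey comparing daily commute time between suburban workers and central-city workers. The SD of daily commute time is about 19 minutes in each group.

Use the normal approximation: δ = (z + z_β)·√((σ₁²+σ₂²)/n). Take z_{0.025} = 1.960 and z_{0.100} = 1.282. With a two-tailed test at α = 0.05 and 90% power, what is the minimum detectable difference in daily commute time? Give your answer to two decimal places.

Minimum detectable difference ≈ 2.30 minutes

δ = (z_{α/2} + z_β) · √((σ₁²+σ₂²)/n)
  = (1.960 + 1.282) · √(722/1438)
  = 3.242 · √0.50209
  = 3.242 · 0.7086
  = 2.2972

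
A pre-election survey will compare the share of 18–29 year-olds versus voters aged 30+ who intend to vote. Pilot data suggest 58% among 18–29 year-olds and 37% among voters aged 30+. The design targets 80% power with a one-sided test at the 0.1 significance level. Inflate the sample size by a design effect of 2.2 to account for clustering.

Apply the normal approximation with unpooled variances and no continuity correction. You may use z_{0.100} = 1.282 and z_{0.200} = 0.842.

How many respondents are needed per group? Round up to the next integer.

n = 108 per group

n = (z_α + z_β)² · [p₁(1−p₁) + p₂(1−p₂)] / (p₁ − p₂)²
  = (1.282 + 0.842)² · (0.58·0.42 + 0.37·0.63) / (0.21)²
  = (2.124)² · (0.2436 + 0.2331) / 0.0441
  = 4.5114 · 0.4767 / 0.0441
  = 48.77
Design effect: 2.2 × 48.77 = 107.28.
Round up → n = 108 per group.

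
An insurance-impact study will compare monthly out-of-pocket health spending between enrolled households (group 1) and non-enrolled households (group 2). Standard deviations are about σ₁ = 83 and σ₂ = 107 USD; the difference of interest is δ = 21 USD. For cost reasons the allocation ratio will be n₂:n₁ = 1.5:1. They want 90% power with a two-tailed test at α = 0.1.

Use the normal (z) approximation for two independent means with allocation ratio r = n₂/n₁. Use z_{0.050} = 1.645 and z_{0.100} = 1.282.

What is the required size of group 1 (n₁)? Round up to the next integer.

n₁ = 283

n₁ = (z_{α/2} + z_β)² · (σ₁² + σ₂²/r) / δ²
   = (1.645 + 1.282)² · (83² + 107²/1.5) / 21²
   = 8.5673 · (6889 + 7632.7) / 441
   = 8.5673 · 14521.7 / 441
   = 282.11
Round up → n₁ = 283; n₂ = r·n₁ = 1.5 × 283 = 425.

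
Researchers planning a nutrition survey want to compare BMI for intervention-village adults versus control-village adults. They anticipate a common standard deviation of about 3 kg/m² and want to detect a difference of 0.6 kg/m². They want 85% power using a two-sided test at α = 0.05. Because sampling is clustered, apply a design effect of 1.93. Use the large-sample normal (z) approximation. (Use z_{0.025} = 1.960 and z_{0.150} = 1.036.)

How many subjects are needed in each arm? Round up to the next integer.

n = 867 per group

n = (z_{α/2} + z_β)² · (σ₁² + σ₂²) / δ²
  = (1.960 + 1.036)² · (2·3² = 18) / 0.6²
  = 8.9760 · 18 / 0.36
  = 448.80
Design effect: 1.93 × 448.80 = 866.19.
Round up → n = 867 per group.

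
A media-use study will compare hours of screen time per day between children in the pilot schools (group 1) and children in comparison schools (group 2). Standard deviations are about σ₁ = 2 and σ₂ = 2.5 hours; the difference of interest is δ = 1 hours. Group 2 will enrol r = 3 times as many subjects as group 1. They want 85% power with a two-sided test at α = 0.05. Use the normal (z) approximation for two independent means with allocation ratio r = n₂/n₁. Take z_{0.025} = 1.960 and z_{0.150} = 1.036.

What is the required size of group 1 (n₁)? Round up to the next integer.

n₁ = (z_{α/2} + z_β)² · (σ₁² + σ₂²/r) / δ²
   = (1.960 + 1.036)² · (2² + 2.5²/3) / 1²
   = 8.9760 · (4 + 2.0833) / 1
   = 8.9760 · 6.0833 / 1
   = 54.60
Round up → n₁ = 55; n₂ = r·n₁ = 3 × 55 = 165.

n₁ = 55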